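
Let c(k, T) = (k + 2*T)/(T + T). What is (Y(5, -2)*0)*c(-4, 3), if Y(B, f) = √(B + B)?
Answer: 0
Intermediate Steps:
Y(B, f) = √2*√B (Y(B, f) = √(2*B) = √2*√B)
c(k, T) = (k + 2*T)/(2*T) (c(k, T) = (k + 2*T)/((2*T)) = (k + 2*T)*(1/(2*T)) = (k + 2*T)/(2*T))
(Y(5, -2)*0)*c(-4, 3) = ((√2*√5)*0)*((3 + (½)*(-4))/3) = (√10*0)*((3 - 2)/3) = 0*((⅓)*1) = 0*(⅓) = 0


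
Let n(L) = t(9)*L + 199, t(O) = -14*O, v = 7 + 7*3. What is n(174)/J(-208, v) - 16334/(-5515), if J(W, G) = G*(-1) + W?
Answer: 123668199/1301540 ≈ 95.017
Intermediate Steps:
v = 28 (v = 7 + 21 = 28)
J(W, G) = W - G (J(W, G) = -G + W = W - G)
n(L) = 199 - 126*L (n(L) = (-14*9)*L + 199 = -126*L + 199 = 199 - 126*L)
n(174)/J(-208, v) - 16334/(-5515) = (199 - 126*174)/(-208 - 1*28) - 16334/(-5515) = (199 - 21924)/(-208 - 28) - 16334*(-1/5515) = -21725/(-236) + 16334/5515 = -21725*(-1/236) + 16334/5515 = 21725/236 + 16334/5515 = 123668199/1301540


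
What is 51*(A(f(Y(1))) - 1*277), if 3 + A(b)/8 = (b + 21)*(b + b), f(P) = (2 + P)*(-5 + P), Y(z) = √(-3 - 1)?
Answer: -124695 + 34272*I ≈ -1.247e+5 + 34272.0*I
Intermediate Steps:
Y(z) = 2*I (Y(z) = √(-4) = 2*I)
f(P) = (-5 + P)*(2 + P)
A(b) = -24 + 16*b*(21 + b) (A(b) = -24 + 8*((b + 21)*(b + b)) = -24 + 8*((21 + b)*(2*b)) = -24 + 8*(2*b*(21 + b)) = -24 + 16*b*(21 + b))
51*(A(f(Y(1))) - 1*277) = 51*((-24 + 16*(-10 + (2*I)² - 6*I)² + 336*(-10 + (2*I)² - 6*I)) - 1*277) = 51*((-24 + 16*(-10 - 4 - 6*I)² + 336*(-10 - 4 - 6*I)) - 277) = 51*((-24 + 16*(-14 - 6*I)² + 336*(-14 - 6*I)) - 277) = 51*((-24 + 16*(-14 - 6*I)² + (-4704 - 2016*I)) - 277) = 51*((-4728 - 2016*I + 16*(-14 - 6*I)²) - 277) = 51*(-5005 - 2016*I + 16*(-14 - 6*I)²) = -255255 - 102816*I + 816*(-14 - 6*I)²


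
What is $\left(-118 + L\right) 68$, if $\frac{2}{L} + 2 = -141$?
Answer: $- \frac{1147568}{143} \approx -8025.0$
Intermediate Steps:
$L = - \frac{2}{143}$ ($L = \frac{2}{-2 - 141} = \frac{2}{-143} = 2 \left(- \frac{1}{143}\right) = - \frac{2}{143} \approx -0.013986$)
$\left(-118 + L\right) 68 = \left(-118 - \frac{2}{143}\right) 68 = \left(- \frac{16876}{143}\right) 68 = - \frac{1147568}{143}$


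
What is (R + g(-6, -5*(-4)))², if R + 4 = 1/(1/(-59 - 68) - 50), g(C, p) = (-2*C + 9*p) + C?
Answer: 1335769620025/40335201 ≈ 33117.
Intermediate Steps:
g(C, p) = -C + 9*p
R = -25531/6351 (R = -4 + 1/(1/(-59 - 68) - 50) = -4 + 1/(1/(-127) - 50) = -4 + 1/(-1/127 - 50) = -4 + 1/(-6351/127) = -4 - 127/6351 = -25531/6351 ≈ -4.0200)
(R + g(-6, -5*(-4)))² = (-25531/6351 + (-1*(-6) + 9*(-5*(-4))))² = (-25531/6351 + (6 + 9*20))² = (-25531/6351 + (6 + 180))² = (-25531/6351 + 186)² = (1155755/6351)² = 1335769620025/40335201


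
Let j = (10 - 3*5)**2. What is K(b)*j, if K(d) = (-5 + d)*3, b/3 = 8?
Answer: 1425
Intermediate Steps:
b = 24 (b = 3*8 = 24)
K(d) = -15 + 3*d
j = 25 (j = (10 - 15)**2 = (-5)**2 = 25)
K(b)*j = (-15 + 3*24)*25 = (-15 + 72)*25 = 57*25 = 1425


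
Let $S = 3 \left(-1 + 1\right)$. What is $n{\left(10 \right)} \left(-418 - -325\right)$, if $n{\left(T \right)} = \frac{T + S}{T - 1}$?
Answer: $- \frac{310}{3} \approx -103.33$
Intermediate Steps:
$S = 0$ ($S = 3 \cdot 0 = 0$)
$n{\left(T \right)} = \frac{T}{-1 + T}$ ($n{\left(T \right)} = \frac{T + 0}{T - 1} = \frac{T}{-1 + T}$)
$n{\left(10 \right)} \left(-418 - -325\right) = \frac{10}{-1 + 10} \left(-418 - -325\right) = \frac{10}{9} \left(-418 + 325\right) = 10 \cdot \frac{1}{9} \left(-93\right) = \frac{10}{9} \left(-93\right) = - \frac{310}{3}$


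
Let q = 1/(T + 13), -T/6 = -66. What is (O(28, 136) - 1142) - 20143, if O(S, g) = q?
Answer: -8705564/409 ≈ -21285.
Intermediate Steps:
T = 396 (T = -6*(-66) = 396)
q = 1/409 (q = 1/(396 + 13) = 1/409 ≈ 0.0024450)
O(S, g) = 1/409
(O(28, 136) - 1142) - 20143 = (1/409 - 1142) - 20143 = -467077/409 - 20143 = -8705564/409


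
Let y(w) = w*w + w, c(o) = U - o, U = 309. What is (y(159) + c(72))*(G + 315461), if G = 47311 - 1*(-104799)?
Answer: 12005820567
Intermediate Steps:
G = 152110 (G = 47311 + 104799 = 152110)
c(o) = 309 - o
y(w) = w + w² (y(w) = w² + w = w + w²)
(y(159) + c(72))*(G + 315461) = (159*(1 + 159) + (309 - 1*72))*(152110 + 315461) = (159*160 + (309 - 72))*467571 = (25440 + 237)*467571 = 25677*467571 = 12005820567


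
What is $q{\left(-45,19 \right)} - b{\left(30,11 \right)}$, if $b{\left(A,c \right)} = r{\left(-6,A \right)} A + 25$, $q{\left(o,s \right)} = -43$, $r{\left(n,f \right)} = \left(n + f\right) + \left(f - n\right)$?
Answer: $-1868$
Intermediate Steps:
$r{\left(n,f \right)} = 2 f$ ($r{\left(n,f \right)} = \left(f + n\right) + \left(f - n\right) = 2 f$)
$b{\left(A,c \right)} = 25 + 2 A^{2}$ ($b{\left(A,c \right)} = 2 A A + 25 = 2 A^{2} + 25 = 25 + 2 A^{2}$)
$q{\left(-45,19 \right)} - b{\left(30,11 \right)} = -43 - \left(25 + 2 \cdot 30^{2}\right) = -43 - \left(25 + 2 \cdot 900\right) = -43 - \left(25 + 1800\right) = -43 - 1825 = -1868$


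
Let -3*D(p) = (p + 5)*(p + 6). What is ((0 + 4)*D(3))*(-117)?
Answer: 11232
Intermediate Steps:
D(p) = -(5 + p)*(6 + p)/3 (D(p) = -(p + 5)*(p + 6)/3 = -(5 + p)*(6 + p)/3)
((0 + 4)*D(3))*(-117) = ((0 + 4)*(-10 - 11/3*3 - ⅓*3²))*(-117) = (4*(-10 - 11 - ⅓*9))*(-117) = (4*(-10 - 11 - 3))*(-117) = (4*(-24))*(-117) = -96*(-117) = 11232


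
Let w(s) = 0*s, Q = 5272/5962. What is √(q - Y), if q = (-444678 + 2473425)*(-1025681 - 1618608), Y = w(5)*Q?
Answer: 7*I*√109481497467 ≈ 2.3162e+6*I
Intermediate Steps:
Q = 2636/2981 (Q = 5272*(1/5962) = 2636/2981 ≈ 0.88427)
w(s) = 0
Y = 0 (Y = 0*(2636/2981) = 0)
q = -5364593375883 (q = 2028747*(-2644289) = -5364593375883)
√(q - Y) = √(-5364593375883 - 1*0) = √(-5364593375883 + 0) = √(-5364593375883) = 7*I*√109481497467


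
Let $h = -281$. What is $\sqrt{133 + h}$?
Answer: $2 i \sqrt{37} \approx 12.166 i$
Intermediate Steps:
$\sqrt{133 + h} = \sqrt{133 - 281} = \sqrt{-148} = 2 i \sqrt{37}$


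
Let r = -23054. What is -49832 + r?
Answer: -72886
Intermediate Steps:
-49832 + r = -49832 - 23054 = -72886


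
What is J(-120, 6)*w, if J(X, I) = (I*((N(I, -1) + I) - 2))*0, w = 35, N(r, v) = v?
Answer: 0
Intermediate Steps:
J(X, I) = 0 (J(X, I) = (I*((-1 + I) - 2))*0 = (I*(-3 + I))*0 = 0)
J(-120, 6)*w = 0*35 = 0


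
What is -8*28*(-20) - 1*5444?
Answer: -964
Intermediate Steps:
-8*28*(-20) - 1*5444 = -224*(-20) - 5444 = 4480 - 5444 = -964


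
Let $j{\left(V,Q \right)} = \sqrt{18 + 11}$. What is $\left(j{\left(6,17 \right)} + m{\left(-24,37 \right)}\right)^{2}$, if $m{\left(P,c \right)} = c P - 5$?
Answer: $\left(893 - \sqrt{29}\right)^{2} \approx 7.8786 \cdot 10^{5}$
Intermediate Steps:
$m{\left(P,c \right)} = -5 + P c$ ($m{\left(P,c \right)} = P c - 5 = -5 + P c$)
$j{\left(V,Q \right)} = \sqrt{29}$
$\left(j{\left(6,17 \right)} + m{\left(-24,37 \right)}\right)^{2} = \left(\sqrt{29} - 893\right)^{2} = \left(-893 + \sqrt{29}\right)^{2}$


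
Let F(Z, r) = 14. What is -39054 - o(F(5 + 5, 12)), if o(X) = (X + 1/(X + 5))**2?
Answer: -14169783/361 ≈ -39252.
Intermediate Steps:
o(X) = (X + 1/(5 + X))**2
-39054 - o(F(5 + 5, 12)) = -39054 - (1 + 14**2 + 5*14)**2/(5 + 14)**2 = -39054 - (1 + 196 + 70)**2/19**2 = -39054 - 267**2/361 = -39054 - 71289/361 = -14169783/361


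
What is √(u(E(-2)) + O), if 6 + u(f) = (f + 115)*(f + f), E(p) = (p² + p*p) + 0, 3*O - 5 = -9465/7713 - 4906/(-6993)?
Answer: 2*√1958913316077991/1997667 ≈ 44.311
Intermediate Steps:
O = 26815142/17979003 (O = 5/3 + (-9465/7713 - 4906/(-6993))/3 = 5/3 + (-9465*1/7713 - 4906*(-1/6993))/3 = 5/3 + (-3155/2571 + 4906/6993)/3 = 5/3 + (⅓)*(-3149863/5993001) = 5/3 - 3149863/17979003 = 26815142/17979003 ≈ 1.4915)
E(p) = 2*p² (E(p) = (p² + p²) + 0 = 2*p² + 0 = 2*p²)
u(f) = -6 + 2*f*(115 + f) (u(f) = -6 + (f + 115)*(f + f) = -6 + (115 + f)*(2*f) = -6 + 2*f*(115 + f))
√(u(E(-2)) + O) = √((-6 + 2*(2*(-2)²)² + 230*(2*(-2)²)) + 26815142/17979003) = √((-6 + 2*(2*4)² + 230*(2*4)) + 26815142/17979003) = √((-6 + 2*8² + 230*8) + 26815142/17979003) = √((-6 + 2*64 + 1840) + 26815142/17979003) = √((-6 + 128 + 1840) + 26815142/17979003) = √(1962 + 26815142/17979003) = √(35301619028/17979003) = 2*√1958913316077991/1997667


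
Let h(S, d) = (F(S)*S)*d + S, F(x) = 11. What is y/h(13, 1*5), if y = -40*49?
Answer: -35/13 ≈ -2.6923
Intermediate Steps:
h(S, d) = S + 11*S*d (h(S, d) = (11*S)*d + S = 11*S*d + S = S + 11*S*d)
y = -1960
y/h(13, 1*5) = -1960*1/(13*(1 + 11*(1*5))) = -1960*1/(13*(1 + 11*5)) = -1960*1/(13*(1 + 55)) = -1960/(13*56) = -1960/728 = -1960*1/728 = -35/13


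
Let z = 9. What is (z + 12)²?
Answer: 441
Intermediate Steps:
(z + 12)² = (9 + 12)² = 21² = 441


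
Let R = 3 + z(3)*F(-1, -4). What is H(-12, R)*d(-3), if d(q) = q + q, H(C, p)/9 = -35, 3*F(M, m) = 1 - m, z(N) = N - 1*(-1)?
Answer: 1890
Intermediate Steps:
z(N) = 1 + N (z(N) = N + 1 = 1 + N)
F(M, m) = ⅓ - m/3 (F(M, m) = (1 - m)/3 = ⅓ - m/3)
R = 29/3 (R = 3 + (1 + 3)*(⅓ - ⅓*(-4)) = 3 + 4*(⅓ + 4/3) = 3 + 4*(5/3) = 3 + 20/3 = 29/3 ≈ 9.6667)
H(C, p) = -315 (H(C, p) = 9*(-35) = -315)
d(q) = 2*q
H(-12, R)*d(-3) = -630*(-3) = -315*(-6) = 1890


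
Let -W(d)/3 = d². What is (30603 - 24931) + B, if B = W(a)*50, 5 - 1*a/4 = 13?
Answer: -147928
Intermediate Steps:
a = -32 (a = 20 - 4*13 = 20 - 52 = -32)
W(d) = -3*d²
B = -153600 (B = -3*(-32)²*50 = -3*1024*50 = -3072*50 = -153600)
(30603 - 24931) + B = (30603 - 24931) - 153600 = 5672 - 153600 = -147928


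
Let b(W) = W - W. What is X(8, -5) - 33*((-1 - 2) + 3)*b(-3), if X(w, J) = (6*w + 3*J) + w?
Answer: 41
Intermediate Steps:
b(W) = 0
X(w, J) = 3*J + 7*w (X(w, J) = (3*J + 6*w) + w = 3*J + 7*w)
X(8, -5) - 33*((-1 - 2) + 3)*b(-3) = (3*(-5) + 7*8) - 33*((-1 - 2) + 3)*0 = (-15 + 56) - 33*(-3 + 3)*0 = 41 - 0*0 = 41 - 33*0 = 41 + 0 = 41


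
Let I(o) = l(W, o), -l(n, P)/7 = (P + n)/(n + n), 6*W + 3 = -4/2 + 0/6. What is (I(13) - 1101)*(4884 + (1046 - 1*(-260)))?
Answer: -6498881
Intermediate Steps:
W = -⅚ (W = -½ + (-4/2 + 0/6)/6 = -½ + (-4*½ + 0*(⅙))/6 = -½ + (-2 + 0)/6 = -½ + (⅙)*(-2) = -½ - ⅓ = -⅚ ≈ -0.83333)
l(n, P) = -7*(P + n)/(2*n) (l(n, P) = -7*(P + n)/(n + n) = -7*(P + n)/(2*n))
I(o) = -7/2 + 21*o/5 (I(o) = 7*(-o - 1*(-⅚))/(2*(-⅚)) = (7/2)*(-6/5)*(-o + ⅚) = (7/2)*(-6/5)*(⅚ - o) = -7/2 + 21*o/5)
(I(13) - 1101)*(4884 + (1046 - 1*(-260))) = ((-7/2 + (21/5)*13) - 1101)*(4884 + (1046 - 1*(-260))) = ((-7/2 + 273/5) - 1101)*(4884 + (1046 + 260)) = (511/10 - 1101)*(4884 + 1306) = -10499/10*6190 = -6498881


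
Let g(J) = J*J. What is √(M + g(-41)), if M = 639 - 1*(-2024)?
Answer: 2*√1086 ≈ 65.909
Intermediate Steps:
M = 2663 (M = 639 + 2024 = 2663)
g(J) = J²
√(M + g(-41)) = √(2663 + (-41)²) = √(2663 + 1681) = √4344 = 2*√1086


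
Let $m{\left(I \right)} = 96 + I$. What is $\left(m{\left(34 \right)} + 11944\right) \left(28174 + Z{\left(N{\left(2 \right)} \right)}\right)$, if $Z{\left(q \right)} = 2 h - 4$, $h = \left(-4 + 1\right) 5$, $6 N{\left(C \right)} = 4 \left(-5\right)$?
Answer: $339762360$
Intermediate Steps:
$N{\left(C \right)} = - \frac{10}{3}$ ($N{\left(C \right)} = \frac{4 \left(-5\right)}{6} = \frac{1}{6} \left(-20\right) = - \frac{10}{3}$)
$h = -15$ ($h = \left(-3\right) 5 = -15$)
$Z{\left(q \right)} = -34$ ($Z{\left(q \right)} = 2 \left(-15\right) - 4 = -30 - 4 = -34$)
$\left(m{\left(34 \right)} + 11944\right) \left(28174 + Z{\left(N{\left(2 \right)} \right)}\right) = \left(\left(96 + 34\right) + 11944\right) \left(28174 - 34\right) = \left(130 + 11944\right) 28140 = 12074 \cdot 28140 = 339762360$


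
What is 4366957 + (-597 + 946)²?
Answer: 4488758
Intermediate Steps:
4366957 + (-597 + 946)² = 4366957 + 349² = 4366957 + 121801 = 4488758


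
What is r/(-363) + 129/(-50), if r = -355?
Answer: -29077/18150 ≈ -1.6020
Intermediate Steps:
r/(-363) + 129/(-50) = -355/(-363) + 129/(-50) = -355*(-1/363) + 129*(-1/50) = 355/363 - 129/50 = -29077/18150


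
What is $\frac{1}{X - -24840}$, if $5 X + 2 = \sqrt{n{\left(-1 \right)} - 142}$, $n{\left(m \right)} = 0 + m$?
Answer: $\frac{620990}{15425143347} - \frac{5 i \sqrt{143}}{15425143347} \approx 4.0258 \cdot 10^{-5} - 3.8762 \cdot 10^{-9} i$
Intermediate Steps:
$n{\left(m \right)} = m$
$X = - \frac{2}{5} + \frac{i \sqrt{143}}{5}$ ($X = - \frac{2}{5} + \frac{\sqrt{-1 - 142}}{5} = - \frac{2}{5} + \frac{\sqrt{-143}}{5} = - \frac{2}{5} + \frac{i \sqrt{143}}{5} \approx -0.4 + 2.3917 i$)
$\frac{1}{X - -24840} = \frac{1}{\left(- \frac{2}{5} + \frac{i \sqrt{143}}{5}\right) - -24840} = \frac{1}{\left(- \frac{2}{5} + \frac{i \sqrt{143}}{5}\right) + 24840} = \frac{1}{\frac{124198}{5} + \frac{i \sqrt{143}}{5}}$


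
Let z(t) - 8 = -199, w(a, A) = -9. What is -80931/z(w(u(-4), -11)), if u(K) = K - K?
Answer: 80931/191 ≈ 423.72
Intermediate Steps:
u(K) = 0
z(t) = -191 (z(t) = 8 - 199 = -191)
-80931/z(w(u(-4), -11)) = -80931/(-191) = -80931*(-1/191) = 80931/191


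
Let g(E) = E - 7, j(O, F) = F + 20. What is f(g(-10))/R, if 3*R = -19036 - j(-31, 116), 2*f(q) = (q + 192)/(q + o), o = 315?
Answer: -525/11426512 ≈ -4.5946e-5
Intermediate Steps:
j(O, F) = 20 + F
g(E) = -7 + E
f(q) = (192 + q)/(2*(315 + q)) (f(q) = ((q + 192)/(q + 315))/2 = ((192 + q)/(315 + q))/2 = (192 + q)/(2*(315 + q)))
R = -19172/3 (R = (-19036 - (20 + 116))/3 = (-19036 - 1*136)/3 = (-19036 - 136)/3 = (⅓)*(-19172) = -19172/3 ≈ -6390.7)
f(g(-10))/R = ((192 + (-7 - 10))/(2*(315 + (-7 - 10))))/(-19172/3) = ((192 - 17)/(2*(315 - 17)))*(-3/19172) = ((½)*175/298)*(-3/19172) = ((½)*(1/298)*175)*(-3/19172) = (175/596)*(-3/19172) = -525/11426512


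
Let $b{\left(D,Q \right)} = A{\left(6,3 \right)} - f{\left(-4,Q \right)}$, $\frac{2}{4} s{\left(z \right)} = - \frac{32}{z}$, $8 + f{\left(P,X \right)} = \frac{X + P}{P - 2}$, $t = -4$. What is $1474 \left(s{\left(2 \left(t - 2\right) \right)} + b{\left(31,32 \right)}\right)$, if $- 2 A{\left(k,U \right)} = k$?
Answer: $22110$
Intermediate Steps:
$A{\left(k,U \right)} = - \frac{k}{2}$
$f{\left(P,X \right)} = -8 + \frac{P + X}{-2 + P}$ ($f{\left(P,X \right)} = -8 + \frac{X + P}{P - 2} = -8 + \frac{P + X}{-2 + P}$)
$s{\left(z \right)} = - \frac{64}{z}$ ($s{\left(z \right)} = 2 \left(- \frac{32}{z}\right) = - \frac{64}{z}$)
$b{\left(D,Q \right)} = \frac{13}{3} + \frac{Q}{6}$ ($b{\left(D,Q \right)} = \left(- \frac{1}{2}\right) 6 - \frac{16 + Q - -28}{-2 - 4} = -3 - \frac{16 + Q + 28}{-6} = -3 - - \frac{44 + Q}{6} = -3 - \left(- \frac{22}{3} - \frac{Q}{6}\right) = -3 + \left(\frac{22}{3} + \frac{Q}{6}\right) = \frac{13}{3} + \frac{Q}{6}$)
$1474 \left(s{\left(2 \left(t - 2\right) \right)} + b{\left(31,32 \right)}\right) = 1474 \left(- \frac{64}{2 \left(-4 - 2\right)} + \left(\frac{13}{3} + \frac{1}{6} \cdot 32\right)\right) = 1474 \left(- \frac{64}{2 \left(-6\right)} + \left(\frac{13}{3} + \frac{16}{3}\right)\right) = 1474 \left(- \frac{64}{-12} + \frac{29}{3}\right) = 1474 \left(\left(-64\right) \left(- \frac{1}{12}\right) + \frac{29}{3}\right) = 1474 \left(\frac{16}{3} + \frac{29}{3}\right) = 1474 \cdot 15 = 22110$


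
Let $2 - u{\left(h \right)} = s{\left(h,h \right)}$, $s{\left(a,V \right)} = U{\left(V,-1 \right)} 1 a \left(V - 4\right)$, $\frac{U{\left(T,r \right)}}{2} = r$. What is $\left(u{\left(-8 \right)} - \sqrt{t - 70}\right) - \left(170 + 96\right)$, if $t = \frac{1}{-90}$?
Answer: $-72 - \frac{i \sqrt{63010}}{30} \approx -72.0 - 8.3673 i$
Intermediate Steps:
$t = - \frac{1}{90} \approx -0.011111$
$U{\left(T,r \right)} = 2 r$
$s{\left(a,V \right)} = - 2 a \left(-4 + V\right)$ ($s{\left(a,V \right)} = 2 \left(-1\right) 1 a \left(V - 4\right) = \left(-2\right) 1 a \left(-4 + V\right) = - 2 a \left(-4 + V\right)$)
$u{\left(h \right)} = 2 - 2 h \left(4 - h\right)$
$\left(u{\left(-8 \right)} - \sqrt{t - 70}\right) - \left(170 + 96\right) = \left(\left(2 + 2 \left(-8\right) \left(-4 - 8\right)\right) - \sqrt{- \frac{1}{90} - 70}\right) - \left(170 + 96\right) = \left(\left(2 + 2 \left(-8\right) \left(-12\right)\right) - \sqrt{- \frac{6301}{90}}\right) - 266 = \left(\left(2 + 192\right) - \frac{i \sqrt{63010}}{30}\right) - 266 = \left(194 - \frac{i \sqrt{63010}}{30}\right) - 266 = -72 - \frac{i \sqrt{63010}}{30}$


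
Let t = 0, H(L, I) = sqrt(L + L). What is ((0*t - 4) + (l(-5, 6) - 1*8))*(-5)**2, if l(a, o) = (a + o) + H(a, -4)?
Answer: -275 + 25*I*sqrt(10) ≈ -275.0 + 79.057*I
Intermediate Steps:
H(L, I) = sqrt(2)*sqrt(L) (H(L, I) = sqrt(2*L) = sqrt(2)*sqrt(L))
l(a, o) = a + o + sqrt(2)*sqrt(a) (l(a, o) = (a + o) + sqrt(2)*sqrt(a) = a + o + sqrt(2)*sqrt(a))
((0*t - 4) + (l(-5, 6) - 1*8))*(-5)**2 = ((0*0 - 4) + ((-5 + 6 + sqrt(2)*sqrt(-5)) - 1*8))*(-5)**2 = ((0 - 4) + ((-5 + 6 + sqrt(2)*(I*sqrt(5))) - 8))*25 = (-4 + ((-5 + 6 + I*sqrt(10)) - 8))*25 = (-4 + ((1 + I*sqrt(10)) - 8))*25 = (-4 + (-7 + I*sqrt(10)))*25 = (-11 + I*sqrt(10))*25 = -275 + 25*I*sqrt(10)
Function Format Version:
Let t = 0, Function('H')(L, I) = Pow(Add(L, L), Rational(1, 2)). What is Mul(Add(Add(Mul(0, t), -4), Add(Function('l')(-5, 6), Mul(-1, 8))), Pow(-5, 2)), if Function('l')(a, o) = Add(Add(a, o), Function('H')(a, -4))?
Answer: Add(-275, Mul(25, I, Pow(10, Rational(1, 2)))) ≈ Add(-275.00, Mul(79.057, I))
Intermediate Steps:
Function('H')(L, I) = Mul(Pow(2, Rational(1, 2)), Pow(L, Rational(1, 2))) (Function('H')(L, I) = Pow(Mul(2, L), Rational(1, 2)) = Mul(Pow(2, Rational(1, 2)), Pow(L, Rational(1, 2))))
Function('l')(a, o) = Add(a, o, Mul(Pow(2, Rational(1, 2)), Pow(a, Rational(1, 2)))) (Function('l')(a, o) = Add(Add(a, o), Mul(Pow(2, Rational(1, 2)), Pow(a, Rational(1, 2)))) = Add(a, o, Mul(Pow(2, Rational(1, 2)), Pow(a, Rational(1, 2)))))
Mul(Add(Add(Mul(0, t), -4), Add(Function('l')(-5, 6), Mul(-1, 8))), Pow(-5, 2)) = Mul(Add(Add(Mul(0, 0), -4), Add(Add(-5, 6, Mul(Pow(2, Rational(1, 2)), Pow(-5, Rational(1, 2)))), Mul(-1, 8))), Pow(-5, 2)) = Mul(Add(Add(0, -4), Add(Add(-5, 6, Mul(Pow(2, Rational(1, 2)), Mul(I, Pow(5, Rational(1, 2))))), -8)), 25) = Mul(Add(-4, Add(Add(-5, 6, Mul(I, Pow(10, Rational(1, 2)))), -8)), 25) = Mul(Add(-4, Add(Add(1, Mul(I, Pow(10, Rational(1, 2)))), -8)), 25) = Mul(Add(-4, Add(-7, Mul(I, Pow(10, Rational(1, 2))))), 25) = Mul(Add(-11, Mul(I, Pow(10, Rational(1, 2)))), 25) = Add(-275, Mul(25, I, Pow(10, Rational(1, 2))))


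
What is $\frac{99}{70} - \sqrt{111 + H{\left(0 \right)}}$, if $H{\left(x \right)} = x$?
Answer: $\frac{99}{70} - \sqrt{111} \approx -9.1214$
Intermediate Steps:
$\frac{99}{70} - \sqrt{111 + H{\left(0 \right)}} = \frac{99}{70} - \sqrt{111 + 0} = 99 \cdot \frac{1}{70} - \sqrt{111} = \frac{99}{70} - \sqrt{111}$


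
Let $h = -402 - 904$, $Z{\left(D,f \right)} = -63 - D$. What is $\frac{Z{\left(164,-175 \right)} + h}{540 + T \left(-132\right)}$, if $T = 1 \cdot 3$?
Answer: $- \frac{511}{48} \approx -10.646$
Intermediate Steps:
$T = 3$
$h = -1306$ ($h = -402 - 904 = -1306$)
$\frac{Z{\left(164,-175 \right)} + h}{540 + T \left(-132\right)} = \frac{\left(-63 - 164\right) - 1306}{540 + 3 \left(-132\right)} = \frac{\left(-63 - 164\right) - 1306}{540 - 396} = \frac{-227 - 1306}{144} = \left(-1533\right) \frac{1}{144} = - \frac{511}{48}$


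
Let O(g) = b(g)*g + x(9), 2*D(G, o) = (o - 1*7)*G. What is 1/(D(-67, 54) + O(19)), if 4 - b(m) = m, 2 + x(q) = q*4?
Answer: -2/3651 ≈ -0.00054779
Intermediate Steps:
x(q) = -2 + 4*q (x(q) = -2 + q*4 = -2 + 4*q)
b(m) = 4 - m
D(G, o) = G*(-7 + o)/2 (D(G, o) = ((o - 1*7)*G)/2 = ((o - 7)*G)/2 = ((-7 + o)*G)/2 = (G*(-7 + o))/2 = G*(-7 + o)/2)
O(g) = 34 + g*(4 - g) (O(g) = (4 - g)*g + (-2 + 4*9) = g*(4 - g) + (-2 + 36) = g*(4 - g) + 34 = 34 + g*(4 - g))
1/(D(-67, 54) + O(19)) = 1/((½)*(-67)*(-7 + 54) + (34 - 1*19*(-4 + 19))) = 1/((½)*(-67)*47 + (34 - 1*19*15)) = 1/(-3149/2 + (34 - 285)) = 1/(-3149/2 - 251) = 1/(-3651/2) = -2/3651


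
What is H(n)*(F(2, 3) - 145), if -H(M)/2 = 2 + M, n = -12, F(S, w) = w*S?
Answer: -2780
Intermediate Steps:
F(S, w) = S*w
H(M) = -4 - 2*M (H(M) = -2*(2 + M) = -4 - 2*M)
H(n)*(F(2, 3) - 145) = (-4 - 2*(-12))*(2*3 - 145) = (-4 + 24)*(6 - 145) = 20*(-139) = -2780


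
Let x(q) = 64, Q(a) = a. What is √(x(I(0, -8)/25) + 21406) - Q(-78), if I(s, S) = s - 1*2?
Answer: 78 + √21470 ≈ 224.53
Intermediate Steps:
I(s, S) = -2 + s (I(s, S) = s - 2 = -2 + s)
√(x(I(0, -8)/25) + 21406) - Q(-78) = √(64 + 21406) - 1*(-78) = √21470 + 78 = 78 + √21470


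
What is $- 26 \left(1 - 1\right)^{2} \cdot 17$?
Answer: $0$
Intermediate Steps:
$- 26 \left(1 - 1\right)^{2} \cdot 17 = - 26 \cdot 0^{2} \cdot 17 = \left(-26\right) 0 \cdot 17 = 0 \cdot 17 = 0$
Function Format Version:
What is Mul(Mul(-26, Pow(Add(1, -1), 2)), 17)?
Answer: 0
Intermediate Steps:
Mul(Mul(-26, Pow(Add(1, -1), 2)), 17) = Mul(Mul(-26, Pow(0, 2)), 17) = Mul(Mul(-26, 0), 17) = Mul(0, 17) = 0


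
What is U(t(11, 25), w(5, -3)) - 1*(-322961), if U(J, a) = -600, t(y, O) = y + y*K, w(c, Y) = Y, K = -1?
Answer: 322361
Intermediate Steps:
t(y, O) = 0 (t(y, O) = y + y*(-1) = y - y = 0)
U(t(11, 25), w(5, -3)) - 1*(-322961) = -600 - 1*(-322961) = -600 + 322961 = 322361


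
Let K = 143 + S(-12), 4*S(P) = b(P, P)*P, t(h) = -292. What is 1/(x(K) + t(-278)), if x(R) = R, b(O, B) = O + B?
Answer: -1/77 ≈ -0.012987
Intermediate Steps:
b(O, B) = B + O
S(P) = P²/2 (S(P) = ((P + P)*P)/4 = ((2*P)*P)/4 = (2*P²)/4 = P²/2)
K = 215 (K = 143 + (½)*(-12)² = 143 + (½)*144 = 143 + 72 = 215)
1/(x(K) + t(-278)) = 1/(215 - 292) = 1/(-77) = -1/77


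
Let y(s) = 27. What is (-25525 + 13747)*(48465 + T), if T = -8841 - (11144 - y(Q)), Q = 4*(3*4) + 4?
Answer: -335755446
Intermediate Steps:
Q = 52 (Q = 4*12 + 4 = 48 + 4 = 52)
T = -19958 (T = -8841 - (11144 - 1*27) = -8841 - (11144 - 27) = -8841 - 1*11117 = -8841 - 11117 = -19958)
(-25525 + 13747)*(48465 + T) = (-25525 + 13747)*(48465 - 19958) = -11778*28507 = -335755446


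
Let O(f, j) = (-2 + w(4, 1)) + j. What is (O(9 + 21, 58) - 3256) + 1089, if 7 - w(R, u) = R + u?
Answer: -2109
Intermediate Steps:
w(R, u) = 7 - R - u (w(R, u) = 7 - (R + u) = 7 + (-R - u) = 7 - R - u)
O(f, j) = j (O(f, j) = (-2 + (7 - 1*4 - 1*1)) + j = (-2 + (7 - 4 - 1)) + j = (-2 + 2) + j = 0 + j = j)
(O(9 + 21, 58) - 3256) + 1089 = (58 - 3256) + 1089 = -3198 + 1089 = -2109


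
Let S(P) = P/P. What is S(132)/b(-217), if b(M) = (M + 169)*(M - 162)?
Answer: 1/18192 ≈ 5.4969e-5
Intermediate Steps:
S(P) = 1
b(M) = (-162 + M)*(169 + M) (b(M) = (169 + M)*(-162 + M) = (-162 + M)*(169 + M))
S(132)/b(-217) = 1/(-27378 + (-217)² + 7*(-217)) = 1/(-27378 + 47089 - 1519) = 1/18192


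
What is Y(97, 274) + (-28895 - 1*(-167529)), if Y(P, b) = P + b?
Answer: 139005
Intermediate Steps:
Y(97, 274) + (-28895 - 1*(-167529)) = (97 + 274) + (-28895 - 1*(-167529)) = 371 + (-28895 + 167529) = 371 + 138634 = 139005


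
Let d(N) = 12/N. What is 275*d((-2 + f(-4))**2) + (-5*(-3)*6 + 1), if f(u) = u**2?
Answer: 5284/49 ≈ 107.84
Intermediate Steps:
275*d((-2 + f(-4))**2) + (-5*(-3)*6 + 1) = 275*(12/((-2 + (-4)**2)**2)) + (-5*(-3)*6 + 1) = 275*(12/((-2 + 16)**2)) + (15*6 + 1) = 275*(12/(14**2)) + (90 + 1) = 275*(12/196) + 91 = 275*(12*(1/196)) + 91 = 275*(3/49) + 91 = 825/49 + 91 = 5284/49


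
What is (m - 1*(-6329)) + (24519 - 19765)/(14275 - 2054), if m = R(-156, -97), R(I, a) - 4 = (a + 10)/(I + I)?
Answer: 8049990497/1270984 ≈ 6333.7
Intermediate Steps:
R(I, a) = 4 + (10 + a)/(2*I) (R(I, a) = 4 + (a + 10)/(I + I) = 4 + (10 + a)/((2*I)) = 4 + (10 + a)*(1/(2*I)) = 4 + (10 + a)/(2*I))
m = 445/104 (m = (½)*(10 - 97 + 8*(-156))/(-156) = (½)*(-1/156)*(10 - 97 - 1248) = (½)*(-1/156)*(-1335) = 445/104 ≈ 4.2788)
(m - 1*(-6329)) + (24519 - 19765)/(14275 - 2054) = (445/104 - 1*(-6329)) + (24519 - 19765)/(14275 - 2054) = (445/104 + 6329) + 4754/12221 = 658661/104 + 4754*(1/12221) = 658661/104 + 4754/12221 = 8049990497/1270984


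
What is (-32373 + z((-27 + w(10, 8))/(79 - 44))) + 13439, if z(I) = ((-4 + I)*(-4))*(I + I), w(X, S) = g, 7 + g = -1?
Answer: -18974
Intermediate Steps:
g = -8 (g = -7 - 1 = -8)
w(X, S) = -8
z(I) = 2*I*(16 - 4*I) (z(I) = (16 - 4*I)*(2*I) = 2*I*(16 - 4*I))
(-32373 + z((-27 + w(10, 8))/(79 - 44))) + 13439 = (-32373 + 8*((-27 - 8)/(79 - 44))*(4 - (-27 - 8)/(79 - 44))) + 13439 = (-32373 + 8*(-35/35)*(4 - (-35)/35)) + 13439 = (-32373 + 8*(-35*1/35)*(4 - (-35)/35)) + 13439 = (-32373 + 8*(-1)*(4 - 1*(-1))) + 13439 = (-32373 + 8*(-1)*(4 + 1)) + 13439 = (-32373 + 8*(-1)*5) + 13439 = (-32373 - 40) + 13439 = -32413 + 13439 = -18974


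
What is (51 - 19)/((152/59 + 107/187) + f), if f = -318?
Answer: -353056/3473757 ≈ -0.10164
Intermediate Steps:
(51 - 19)/((152/59 + 107/187) + f) = (51 - 19)/((152/59 + 107/187) - 318) = 32/((152*(1/59) + 107*(1/187)) - 318) = 32/((152/59 + 107/187) - 318) = 32/(34737/11033 - 318) = 32/(-3473757/11033) = 32*(-11033/3473757) = -353056/3473757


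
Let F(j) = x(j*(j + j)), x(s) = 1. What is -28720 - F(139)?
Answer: -28721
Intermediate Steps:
F(j) = 1
-28720 - F(139) = -28720 - 1*1 = -28720 - 1 = -28721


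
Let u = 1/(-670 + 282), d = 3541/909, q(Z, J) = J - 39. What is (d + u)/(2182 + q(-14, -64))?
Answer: 1372999/733246668 ≈ 0.0018725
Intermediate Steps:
q(Z, J) = -39 + J
d = 3541/909 (d = 3541*(1/909) = 3541/909 ≈ 3.8955)
u = -1/388 (u = 1/(-388) = -1/388 ≈ -0.0025773)
(d + u)/(2182 + q(-14, -64)) = (3541/909 - 1/388)/(2182 + (-39 - 64)) = 1372999/(352692*(2182 - 103)) = (1372999/352692)/2079 = (1372999/352692)*(1/2079) = 1372999/733246668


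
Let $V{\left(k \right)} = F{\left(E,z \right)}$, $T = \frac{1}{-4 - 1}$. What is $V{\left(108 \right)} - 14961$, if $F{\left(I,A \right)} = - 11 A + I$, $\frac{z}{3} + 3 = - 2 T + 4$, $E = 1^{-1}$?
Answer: $- \frac{75031}{5} \approx -15006.0$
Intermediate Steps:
$T = - \frac{1}{5}$ ($T = \frac{1}{-5} = - \frac{1}{5} \approx -0.2$)
$E = 1$
$z = \frac{21}{5}$ ($z = -9 + 3 \left(\left(-2\right) \left(- \frac{1}{5}\right) + 4\right) = -9 + 3 \left(\frac{2}{5} + 4\right) = -9 + 3 \cdot \frac{22}{5} = -9 + \frac{66}{5} = \frac{21}{5} \approx 4.2$)
$F{\left(I,A \right)} = I - 11 A$
$V{\left(k \right)} = - \frac{226}{5}$ ($V{\left(k \right)} = 1 - \frac{231}{5} = - \frac{226}{5}$)
$V{\left(108 \right)} - 14961 = - \frac{226}{5} - 14961 = - \frac{75031}{5}$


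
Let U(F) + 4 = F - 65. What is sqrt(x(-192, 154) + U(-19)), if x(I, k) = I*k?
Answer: 2*I*sqrt(7414) ≈ 172.21*I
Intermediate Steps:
U(F) = -69 + F (U(F) = -4 + (F - 65) = -4 + (-65 + F) = -69 + F)
sqrt(x(-192, 154) + U(-19)) = sqrt(-192*154 + (-69 - 19)) = sqrt(-29568 - 88) = sqrt(-29656) = 2*I*sqrt(7414)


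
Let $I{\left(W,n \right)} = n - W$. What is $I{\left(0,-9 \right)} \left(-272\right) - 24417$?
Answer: $-21969$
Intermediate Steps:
$I{\left(0,-9 \right)} \left(-272\right) - 24417 = \left(-9 - 0\right) \left(-272\right) - 24417 = \left(-9 + 0\right) \left(-272\right) - 24417 = \left(-9\right) \left(-272\right) - 24417 = 2448 - 24417 = -21969$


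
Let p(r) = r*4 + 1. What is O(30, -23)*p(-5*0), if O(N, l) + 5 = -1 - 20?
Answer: -26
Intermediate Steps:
O(N, l) = -26 (O(N, l) = -5 + (-1 - 20) = -5 - 21 = -26)
p(r) = 1 + 4*r (p(r) = 4*r + 1 = 1 + 4*r)
O(30, -23)*p(-5*0) = -26*(1 + 4*(-5*0)) = -26*(1 + 4*0) = -26*(1 + 0) = -26*1 = -26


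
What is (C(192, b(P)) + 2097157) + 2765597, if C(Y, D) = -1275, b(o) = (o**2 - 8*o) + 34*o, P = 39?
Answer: 4861479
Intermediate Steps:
b(o) = o**2 + 26*o
(C(192, b(P)) + 2097157) + 2765597 = (-1275 + 2097157) + 2765597 = 2095882 + 2765597 = 4861479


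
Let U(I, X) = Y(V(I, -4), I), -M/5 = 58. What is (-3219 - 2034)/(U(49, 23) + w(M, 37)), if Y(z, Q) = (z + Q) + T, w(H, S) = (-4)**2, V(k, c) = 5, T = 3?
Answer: -5253/73 ≈ -71.959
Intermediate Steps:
M = -290 (M = -5*58 = -290)
w(H, S) = 16
Y(z, Q) = 3 + Q + z (Y(z, Q) = (z + Q) + 3 = (Q + z) + 3 = 3 + Q + z)
U(I, X) = 8 + I (U(I, X) = 3 + I + 5 = 8 + I)
(-3219 - 2034)/(U(49, 23) + w(M, 37)) = (-3219 - 2034)/((8 + 49) + 16) = -5253/(57 + 16) = -5253/73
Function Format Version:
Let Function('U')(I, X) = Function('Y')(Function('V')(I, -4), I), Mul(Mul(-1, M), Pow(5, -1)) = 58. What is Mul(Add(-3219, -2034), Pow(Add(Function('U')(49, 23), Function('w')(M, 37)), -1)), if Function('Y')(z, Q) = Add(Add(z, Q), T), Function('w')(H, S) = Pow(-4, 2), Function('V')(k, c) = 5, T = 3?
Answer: Rational(-5253, 73) ≈ -71.959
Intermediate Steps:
M = -290 (M = Mul(-5, 58) = -290)
Function('w')(H, S) = 16
Function('Y')(z, Q) = Add(3, Q, z) (Function('Y')(z, Q) = Add(Add(z, Q), 3) = Add(Add(Q, z), 3) = Add(3, Q, z))
Function('U')(I, X) = Add(8, I) (Function('U')(I, X) = Add(3, I, 5) = Add(8, I))
Mul(Add(-3219, -2034), Pow(Add(Function('U')(49, 23), Function('w')(M, 37)), -1)) = Mul(Add(-3219, -2034), Pow(Add(Add(8, 49), 16), -1)) = Mul(-5253, Pow(Add(57, 16), -1)) = Mul(-5253, Pow(73, -1)) = Mul(-5253, Rational(1, 73)) = Rational(-5253, 73)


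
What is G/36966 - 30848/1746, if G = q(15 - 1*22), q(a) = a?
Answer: -190056565/10757106 ≈ -17.668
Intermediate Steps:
G = -7 (G = 15 - 1*22 = 15 - 22 = -7)
G/36966 - 30848/1746 = -7/36966 - 30848/1746 = -7*1/36966 - 30848*1/1746 = -7/36966 - 15424/873 = -190056565/10757106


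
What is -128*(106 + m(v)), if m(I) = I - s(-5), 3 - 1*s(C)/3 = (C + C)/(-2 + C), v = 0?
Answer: -90752/7 ≈ -12965.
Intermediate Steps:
s(C) = 9 - 6*C/(-2 + C) (s(C) = 9 - 3*(C + C)/(-2 + C) = 9 - 3*2*C/(-2 + C) = 9 - 6*C/(-2 + C))
m(I) = -33/7 + I (m(I) = I - 3*(-6 - 5)/(-2 - 5) = I - 3*(-11)/(-7) = I - 3*(-1)*(-11)/7 = I - 1*33/7 = I - 33/7 = -33/7 + I)
-128*(106 + m(v)) = -128*(106 + (-33/7 + 0)) = -128*(106 - 33/7) = -128*709/7 = -90752/7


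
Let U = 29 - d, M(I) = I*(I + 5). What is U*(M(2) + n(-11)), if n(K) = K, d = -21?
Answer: 150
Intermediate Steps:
M(I) = I*(5 + I)
U = 50 (U = 29 - 1*(-21) = 29 + 21 = 50)
U*(M(2) + n(-11)) = 50*(2*(5 + 2) - 11) = 50*(2*7 - 11) = 50*(14 - 11) = 50*3 = 150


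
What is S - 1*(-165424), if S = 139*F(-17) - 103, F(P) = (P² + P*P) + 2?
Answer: 245941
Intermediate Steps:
F(P) = 2 + 2*P² (F(P) = (P² + P²) + 2 = 2*P² + 2 = 2 + 2*P²)
S = 80517 (S = 139*(2 + 2*(-17)²) - 103 = 139*(2 + 2*289) - 103 = 139*(2 + 578) - 103 = 139*580 - 103 = 80620 - 103 = 80517)
S - 1*(-165424) = 80517 - 1*(-165424) = 80517 + 165424 = 245941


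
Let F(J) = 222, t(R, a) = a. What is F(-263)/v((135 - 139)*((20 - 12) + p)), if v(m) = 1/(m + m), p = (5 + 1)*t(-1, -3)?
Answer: 17760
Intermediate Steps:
p = -18 (p = (5 + 1)*(-3) = 6*(-3) = -18)
v(m) = 1/(2*m)
F(-263)/v((135 - 139)*((20 - 12) + p)) = 222/((1/(2*(((135 - 139)*((20 - 12) - 18)))))) = 222/((1/(2*((-4*(8 - 18)))))) = 222/((1/(2*((-4*(-10)))))) = 222/(((½)/40)) = 222/(((½)*(1/40))) = 222/(1/80) = 222*80 = 17760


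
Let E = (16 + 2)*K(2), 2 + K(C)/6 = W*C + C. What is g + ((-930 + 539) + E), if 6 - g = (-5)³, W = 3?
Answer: 388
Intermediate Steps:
K(C) = -12 + 24*C (K(C) = -12 + 6*(3*C + C) = -12 + 6*(4*C) = -12 + 24*C)
g = 131 (g = 6 - 1*(-5)³ = 6 - 1*(-125) = 6 + 125 = 131)
E = 648 (E = (16 + 2)*(-12 + 24*2) = 18*(-12 + 48) = 18*36 = 648)
g + ((-930 + 539) + E) = 131 + ((-930 + 539) + 648) = 131 + (-391 + 648) = 131 + 257 = 388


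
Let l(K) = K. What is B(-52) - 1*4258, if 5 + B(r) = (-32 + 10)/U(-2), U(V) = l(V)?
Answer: -4252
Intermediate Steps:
U(V) = V
B(r) = 6 (B(r) = -5 + (-32 + 10)/(-2) = -5 - 22*(-1/2) = -5 + 11 = 6)
B(-52) - 1*4258 = 6 - 1*4258 = 6 - 4258 = -4252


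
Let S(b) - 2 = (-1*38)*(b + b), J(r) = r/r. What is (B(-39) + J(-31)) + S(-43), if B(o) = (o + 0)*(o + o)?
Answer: 6313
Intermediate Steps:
J(r) = 1
S(b) = 2 - 76*b (S(b) = 2 + (-1*38)*(b + b) = 2 - 76*b)
B(o) = 2*o² (B(o) = o*(2*o) = 2*o²)
(B(-39) + J(-31)) + S(-43) = (2*(-39)² + 1) + (2 - 76*(-43)) = (2*1521 + 1) + (2 + 3268) = (3042 + 1) + 3270 = 3043 + 3270 = 6313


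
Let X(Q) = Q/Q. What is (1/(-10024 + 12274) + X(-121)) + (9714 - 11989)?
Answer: -5116499/2250 ≈ -2274.0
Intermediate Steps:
X(Q) = 1
(1/(-10024 + 12274) + X(-121)) + (9714 - 11989) = (1/(-10024 + 12274) + 1) + (9714 - 11989) = (1/2250 + 1) - 2275 = 2251/2250 - 2275 = -5116499/2250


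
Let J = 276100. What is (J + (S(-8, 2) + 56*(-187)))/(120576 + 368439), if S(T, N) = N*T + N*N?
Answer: 265616/489015 ≈ 0.54317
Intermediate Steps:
S(T, N) = N² + N*T (S(T, N) = N*T + N² = N² + N*T)
(J + (S(-8, 2) + 56*(-187)))/(120576 + 368439) = (276100 + (2*(2 - 8) + 56*(-187)))/(120576 + 368439) = (276100 + (2*(-6) - 10472))/489015 = (276100 + (-12 - 10472))*(1/489015) = (276100 - 10484)*(1/489015) = 265616*(1/489015) = 265616/489015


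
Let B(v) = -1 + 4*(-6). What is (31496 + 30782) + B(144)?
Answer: 62253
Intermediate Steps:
B(v) = -25 (B(v) = -1 - 24 = -25)
(31496 + 30782) + B(144) = (31496 + 30782) - 25 = 62278 - 25 = 62253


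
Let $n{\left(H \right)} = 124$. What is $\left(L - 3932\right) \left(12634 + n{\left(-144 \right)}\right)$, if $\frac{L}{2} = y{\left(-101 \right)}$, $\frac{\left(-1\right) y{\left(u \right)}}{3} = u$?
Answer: $-42433108$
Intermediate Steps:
$y{\left(u \right)} = - 3 u$
$L = 606$ ($L = 2 \left(\left(-3\right) \left(-101\right)\right) = 2 \cdot 303 = 606$)
$\left(L - 3932\right) \left(12634 + n{\left(-144 \right)}\right) = \left(606 - 3932\right) \left(12634 + 124\right) = \left(-3326\right) 12758 = -42433108$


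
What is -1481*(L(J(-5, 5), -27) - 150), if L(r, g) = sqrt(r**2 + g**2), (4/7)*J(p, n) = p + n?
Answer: 182163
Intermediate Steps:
J(p, n) = 7*n/4 + 7*p/4 (J(p, n) = 7*(p + n)/4 = 7*(n + p)/4 = 7*n/4 + 7*p/4)
L(r, g) = sqrt(g**2 + r**2)
-1481*(L(J(-5, 5), -27) - 150) = -1481*(sqrt((-27)**2 + ((7/4)*5 + (7/4)*(-5))**2) - 150) = -1481*(sqrt(729 + (35/4 - 35/4)**2) - 150) = -1481*(sqrt(729 + 0**2) - 150) = -1481*(sqrt(729 + 0) - 150) = -1481*(sqrt(729) - 150) = -1481*(27 - 150) = -1481*(-123) = 182163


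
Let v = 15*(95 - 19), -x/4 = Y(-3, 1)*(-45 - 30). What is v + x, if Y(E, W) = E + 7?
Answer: 2340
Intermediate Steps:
Y(E, W) = 7 + E
x = 1200 (x = -4*(7 - 3)*(-45 - 30) = -16*(-75) = -4*(-300) = 1200)
v = 1140 (v = 15*76 = 1140)
v + x = 1140 + 1200 = 2340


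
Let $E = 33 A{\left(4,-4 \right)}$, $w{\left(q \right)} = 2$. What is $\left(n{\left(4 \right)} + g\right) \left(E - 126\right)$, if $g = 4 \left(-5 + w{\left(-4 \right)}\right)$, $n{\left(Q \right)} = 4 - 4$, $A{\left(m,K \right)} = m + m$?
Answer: $-1656$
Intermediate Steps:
$A{\left(m,K \right)} = 2 m$
$n{\left(Q \right)} = 0$ ($n{\left(Q \right)} = 4 - 4 = 0$)
$g = -12$ ($g = 4 \left(-5 + 2\right) = 4 \left(-3\right) = -12$)
$E = 264$ ($E = 33 \cdot 2 \cdot 4 = 33 \cdot 8 = 264$)
$\left(n{\left(4 \right)} + g\right) \left(E - 126\right) = \left(0 - 12\right) \left(264 - 126\right) = \left(-12\right) 138 = -1656$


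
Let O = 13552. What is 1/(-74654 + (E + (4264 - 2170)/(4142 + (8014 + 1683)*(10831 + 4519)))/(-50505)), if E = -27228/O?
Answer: -2122532707835540/158455556686318077929 ≈ -1.3395e-5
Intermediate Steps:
E = -6807/3388 (E = -27228/13552 = -27228*1/13552 = -6807/3388 ≈ -2.0092)
1/(-74654 + (E + (4264 - 2170)/(4142 + (8014 + 1683)*(10831 + 4519)))/(-50505)) = 1/(-74654 + (-6807/3388 + (4264 - 2170)/(4142 + (8014 + 1683)*(10831 + 4519)))/(-50505)) = 1/(-74654 + (-6807/3388 + 2094/(4142 + 9697*15350))*(-1/50505)) = 1/(-74654 + (-6807/3388 + 2094/(4142 + 148848950))*(-1/50505)) = 1/(-74654 + (-6807/3388 + 2094/148853092)*(-1/50505)) = 1/(-74654 + (-6807/3388 + 2094*(1/148853092))*(-1/50505)) = 1/(-74654 + (-6807/3388 + 1047/74426546)*(-1/50505)) = 1/(-74654 - 253308975693/126078568924*(-1/50505)) = 1/(-74654 + 84436325231/2122532707835540) = 1/(-158455556686318077929/2122532707835540) = -2122532707835540/158455556686318077929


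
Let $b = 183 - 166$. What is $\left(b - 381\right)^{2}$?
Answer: $132496$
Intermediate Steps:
$b = 17$
$\left(b - 381\right)^{2} = \left(17 - 381\right)^{2} = \left(-364\right)^{2} = 132496$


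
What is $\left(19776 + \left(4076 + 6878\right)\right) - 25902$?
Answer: $4828$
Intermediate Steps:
$\left(19776 + \left(4076 + 6878\right)\right) - 25902 = \left(19776 + 10954\right) - 25902 = 30730 - 25902 = 4828$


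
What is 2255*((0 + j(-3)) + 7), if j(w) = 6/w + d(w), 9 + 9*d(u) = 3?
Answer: 29315/3 ≈ 9771.7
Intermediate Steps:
d(u) = -⅔ (d(u) = -1 + (⅑)*3 = -1 + ⅓ = -⅔)
j(w) = -⅔ + 6/w (j(w) = 6/w - ⅔ = -⅔ + 6/w)
2255*((0 + j(-3)) + 7) = 2255*((0 + (-⅔ + 6/(-3))) + 7) = 2255*((0 + (-⅔ + 6*(-⅓))) + 7) = 2255*((0 + (-⅔ - 2)) + 7) = 2255*((0 - 8/3) + 7) = 2255*(-8/3 + 7) = 2255*(13/3) = 29315/3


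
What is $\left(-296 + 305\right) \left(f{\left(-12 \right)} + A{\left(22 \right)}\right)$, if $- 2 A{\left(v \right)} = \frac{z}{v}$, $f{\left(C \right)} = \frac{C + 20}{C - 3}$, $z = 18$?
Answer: $- \frac{933}{110} \approx -8.4818$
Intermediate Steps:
$f{\left(C \right)} = \frac{20 + C}{-3 + C}$
$A{\left(v \right)} = - \frac{9}{v}$ ($A{\left(v \right)} = - \frac{18 \frac{1}{v}}{2} = - \frac{9}{v}$)
$\left(-296 + 305\right) \left(f{\left(-12 \right)} + A{\left(22 \right)}\right) = \left(-296 + 305\right) \left(\frac{20 - 12}{-3 - 12} - \frac{9}{22}\right) = 9 \left(\frac{1}{-15} \cdot 8 - \frac{9}{22}\right) = 9 \left(\left(- \frac{1}{15}\right) 8 - \frac{9}{22}\right) = 9 \left(- \frac{8}{15} - \frac{9}{22}\right) = 9 \left(- \frac{311}{330}\right) = - \frac{933}{110}$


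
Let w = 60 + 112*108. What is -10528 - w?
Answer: -22684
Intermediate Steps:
w = 12156 (w = 60 + 12096 = 12156)
-10528 - w = -10528 - 1*12156 = -10528 - 12156 = -22684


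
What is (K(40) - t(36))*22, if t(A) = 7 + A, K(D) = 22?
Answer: -462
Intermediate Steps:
(K(40) - t(36))*22 = (22 - (7 + 36))*22 = (22 - 1*43)*22 = (22 - 43)*22 = -21*22 = -462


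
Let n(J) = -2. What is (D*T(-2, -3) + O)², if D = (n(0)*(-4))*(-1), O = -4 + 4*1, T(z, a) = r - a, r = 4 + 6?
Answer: 10816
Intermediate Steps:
r = 10
T(z, a) = 10 - a
O = 0 (O = -4 + 4 = 0)
D = -8 (D = -2*(-4)*(-1) = 8*(-1) = -8)
(D*T(-2, -3) + O)² = (-8*(10 - 1*(-3)) + 0)² = (-8*(10 + 3) + 0)² = (-8*13 + 0)² = (-104 + 0)² = (-104)² = 10816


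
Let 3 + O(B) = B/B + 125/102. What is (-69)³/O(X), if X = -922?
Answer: 33507918/79 ≈ 4.2415e+5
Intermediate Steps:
O(B) = -79/102 (O(B) = -3 + (B/B + 125/102) = -3 + (1 + 125*(1/102)) = -3 + (1 + 125/102) = -3 + 227/102 = -79/102)
(-69)³/O(X) = (-69)³/(-79/102) = -328509*(-102/79) = 33507918/79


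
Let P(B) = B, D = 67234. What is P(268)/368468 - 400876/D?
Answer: -18461494907/3096697189 ≈ -5.9617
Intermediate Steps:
P(268)/368468 - 400876/D = 268/368468 - 400876/67234 = 268*(1/368468) - 400876*1/67234 = 67/92117 - 200438/33617 = -18461494907/3096697189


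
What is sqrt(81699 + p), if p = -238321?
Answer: I*sqrt(156622) ≈ 395.75*I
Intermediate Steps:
sqrt(81699 + p) = sqrt(81699 - 238321) = sqrt(-156622) = I*sqrt(156622)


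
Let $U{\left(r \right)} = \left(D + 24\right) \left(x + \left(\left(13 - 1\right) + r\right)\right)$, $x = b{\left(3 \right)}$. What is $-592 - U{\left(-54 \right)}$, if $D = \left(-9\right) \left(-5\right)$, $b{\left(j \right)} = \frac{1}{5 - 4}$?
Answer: $2237$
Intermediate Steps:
$b{\left(j \right)} = 1$ ($b{\left(j \right)} = 1^{-1} = 1$)
$D = 45$
$x = 1$
$U{\left(r \right)} = 897 + 69 r$ ($U{\left(r \right)} = \left(45 + 24\right) \left(1 + \left(\left(13 - 1\right) + r\right)\right) = 69 \left(1 + \left(12 + r\right)\right) = 69 \left(13 + r\right) = 897 + 69 r$)
$-592 - U{\left(-54 \right)} = -592 - \left(897 + 69 \left(-54\right)\right) = -592 - \left(897 - 3726\right) = -592 - -2829 = -592 + 2829 = 2237$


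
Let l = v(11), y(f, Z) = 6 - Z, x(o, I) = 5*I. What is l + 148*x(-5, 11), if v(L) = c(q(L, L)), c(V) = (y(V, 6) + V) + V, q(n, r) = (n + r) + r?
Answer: 8206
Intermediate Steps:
q(n, r) = n + 2*r
c(V) = 2*V (c(V) = ((6 - 1*6) + V) + V = ((6 - 6) + V) + V = (0 + V) + V = V + V = 2*V)
v(L) = 6*L (v(L) = 2*(L + 2*L) = 2*(3*L) = 6*L)
l = 66 (l = 6*11 = 66)
l + 148*x(-5, 11) = 66 + 148*(5*11) = 66 + 148*55 = 66 + 8140 = 8206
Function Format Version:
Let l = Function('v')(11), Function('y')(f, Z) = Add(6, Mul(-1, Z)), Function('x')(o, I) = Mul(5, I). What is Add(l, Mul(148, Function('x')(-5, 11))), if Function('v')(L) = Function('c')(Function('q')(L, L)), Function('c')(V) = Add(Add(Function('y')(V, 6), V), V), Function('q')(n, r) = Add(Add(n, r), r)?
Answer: 8206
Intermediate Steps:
Function('q')(n, r) = Add(n, Mul(2, r))
Function('c')(V) = Mul(2, V) (Function('c')(V) = Add(Add(Add(6, Mul(-1, 6)), V), V) = Add(Add(Add(6, -6), V), V) = Add(Add(0, V), V) = Add(V, V) = Mul(2, V))
Function('v')(L) = Mul(6, L) (Function('v')(L) = Mul(2, Add(L, Mul(2, L))) = Mul(2, Mul(3, L)) = Mul(6, L))
l = 66 (l = Mul(6, 11) = 66)
Add(l, Mul(148, Function('x')(-5, 11))) = Add(66, Mul(148, Mul(5, 11))) = Add(66, Mul(148, 55)) = Add(66, 8140) = 8206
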